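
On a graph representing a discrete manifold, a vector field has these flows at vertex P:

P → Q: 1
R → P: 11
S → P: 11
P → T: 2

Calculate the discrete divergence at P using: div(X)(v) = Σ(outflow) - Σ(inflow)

Divergence = sum of outgoing flows = 1 + (-11) + (-11) + 2 = -19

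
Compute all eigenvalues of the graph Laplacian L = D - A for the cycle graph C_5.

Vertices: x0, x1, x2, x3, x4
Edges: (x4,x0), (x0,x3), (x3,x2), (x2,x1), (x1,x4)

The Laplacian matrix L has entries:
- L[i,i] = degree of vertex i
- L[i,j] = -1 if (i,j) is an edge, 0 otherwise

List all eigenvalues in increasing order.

The cycle graph C_n has Laplacian eigenvalues λ_k = 2 − 2cos(2πk/n), k = 0, 1, …, n−1. Here n = 5:
k=0: 2 − 2cos(0) = 0.0; k=1: 2 − 2cos(2π/5) = 1.382; k=2: 2 − 2cos(4π/5) = 3.618; k=3: 2 − 2cos(6π/5) = 3.618; k=4: 2 − 2cos(8π/5) = 1.382.
Laplacian eigenvalues (increasing order): [0.0, 1.382, 1.382, 3.618, 3.618]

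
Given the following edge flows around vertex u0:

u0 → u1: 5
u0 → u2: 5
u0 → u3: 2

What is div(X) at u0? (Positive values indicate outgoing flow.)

Divergence = sum of outgoing flows = 5 + 5 + 2 = 12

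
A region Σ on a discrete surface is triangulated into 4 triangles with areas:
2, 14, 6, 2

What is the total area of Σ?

2 + 14 + 6 + 2 = 24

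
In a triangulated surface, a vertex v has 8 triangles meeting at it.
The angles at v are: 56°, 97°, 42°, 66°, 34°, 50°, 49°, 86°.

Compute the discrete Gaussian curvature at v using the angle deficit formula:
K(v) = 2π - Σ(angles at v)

Sum of angles = 480°. K = 360° - 480° = -120° = -2π/3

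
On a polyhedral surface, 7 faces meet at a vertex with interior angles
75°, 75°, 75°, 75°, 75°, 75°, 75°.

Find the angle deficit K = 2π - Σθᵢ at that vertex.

Sum of angles = 525°. K = 360° - 525° = -165°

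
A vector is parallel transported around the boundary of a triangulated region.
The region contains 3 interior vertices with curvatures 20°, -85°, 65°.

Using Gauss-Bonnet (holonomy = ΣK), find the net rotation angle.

Holonomy = total enclosed curvature = 20° + (-85°) + 65° = 0°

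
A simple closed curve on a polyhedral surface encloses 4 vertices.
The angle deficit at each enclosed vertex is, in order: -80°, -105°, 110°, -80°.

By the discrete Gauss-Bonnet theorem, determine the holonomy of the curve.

Holonomy = total enclosed curvature = (-80°) + (-105°) + 110° + (-80°) = -155°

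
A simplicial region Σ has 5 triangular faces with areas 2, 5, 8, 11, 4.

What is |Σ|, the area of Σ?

2 + 5 + 8 + 11 + 4 = 30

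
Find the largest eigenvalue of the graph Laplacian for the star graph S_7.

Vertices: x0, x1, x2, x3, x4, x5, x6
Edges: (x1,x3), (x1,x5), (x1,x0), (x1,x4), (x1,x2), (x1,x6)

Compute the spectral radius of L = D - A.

The star S_7 is the complete bipartite graph K_{1,6} (one hub of degree 6, 6 leaves of degree 1). The Laplacian spectrum of K_{p,q} is 0, p (multiplicity q−1), q (multiplicity p−1), p+q. With p = 1, q = 6: 0 once, 1 with multiplicity 5, and 7 once. (Check: trace L = sum of degrees = 12 = 5·1 + 7.)
Laplacian eigenvalues: [0.0, 1.0, 1.0, 1.0, 1.0, 1.0, 7.0]. Largest eigenvalue (spectral radius) = 7.0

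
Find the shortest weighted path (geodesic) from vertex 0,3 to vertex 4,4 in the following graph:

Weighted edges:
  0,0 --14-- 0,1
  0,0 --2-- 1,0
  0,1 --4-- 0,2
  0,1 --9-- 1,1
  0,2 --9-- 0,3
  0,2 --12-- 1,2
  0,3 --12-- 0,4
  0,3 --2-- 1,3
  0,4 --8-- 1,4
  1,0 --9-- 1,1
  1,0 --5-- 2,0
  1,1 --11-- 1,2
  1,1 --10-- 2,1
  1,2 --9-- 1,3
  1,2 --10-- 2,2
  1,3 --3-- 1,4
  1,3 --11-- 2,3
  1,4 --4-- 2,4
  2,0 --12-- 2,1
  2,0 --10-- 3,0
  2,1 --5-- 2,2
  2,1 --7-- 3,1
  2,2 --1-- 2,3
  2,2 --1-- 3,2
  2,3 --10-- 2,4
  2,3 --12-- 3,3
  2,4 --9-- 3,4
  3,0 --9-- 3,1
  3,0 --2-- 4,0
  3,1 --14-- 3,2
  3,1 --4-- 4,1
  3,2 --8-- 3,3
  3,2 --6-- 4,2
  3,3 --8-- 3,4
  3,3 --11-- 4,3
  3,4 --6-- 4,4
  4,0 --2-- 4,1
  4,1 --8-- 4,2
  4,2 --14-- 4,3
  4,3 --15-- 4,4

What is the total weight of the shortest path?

Shortest path: 0,3 → 1,3 → 1,4 → 2,4 → 3,4 → 4,4, total weight = 24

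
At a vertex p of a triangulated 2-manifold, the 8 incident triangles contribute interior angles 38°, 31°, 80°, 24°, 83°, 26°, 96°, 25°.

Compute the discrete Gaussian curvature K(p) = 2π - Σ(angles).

Sum of angles = 403°. K = 360° - 403° = -43° = -43π/180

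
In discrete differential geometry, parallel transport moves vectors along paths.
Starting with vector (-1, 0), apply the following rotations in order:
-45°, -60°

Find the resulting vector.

Total rotation: (-45°) + (-60°) = -105°. Final vector: (0.2588, 0.9659)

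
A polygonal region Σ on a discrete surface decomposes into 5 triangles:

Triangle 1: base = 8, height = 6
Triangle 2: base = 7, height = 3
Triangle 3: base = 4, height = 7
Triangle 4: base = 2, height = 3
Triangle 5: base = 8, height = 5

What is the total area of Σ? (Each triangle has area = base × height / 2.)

(1/2)×8×6 + (1/2)×7×3 + (1/2)×4×7 + (1/2)×2×3 + (1/2)×8×5 = 71.5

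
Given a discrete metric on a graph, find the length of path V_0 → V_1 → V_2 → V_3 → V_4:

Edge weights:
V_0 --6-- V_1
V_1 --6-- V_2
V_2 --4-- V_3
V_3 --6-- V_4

Arc length = 6 + 6 + 4 + 6 = 22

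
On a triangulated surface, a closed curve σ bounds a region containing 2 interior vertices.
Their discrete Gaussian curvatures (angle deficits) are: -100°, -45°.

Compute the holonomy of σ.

Holonomy = total enclosed curvature = (-100°) + (-45°) = -145°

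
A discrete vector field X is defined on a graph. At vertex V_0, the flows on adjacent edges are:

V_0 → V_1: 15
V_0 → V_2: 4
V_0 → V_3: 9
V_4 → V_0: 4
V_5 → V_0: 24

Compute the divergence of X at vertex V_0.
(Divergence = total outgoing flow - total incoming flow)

Divergence = sum of outgoing flows = 15 + 4 + 9 + (-4) + (-24) = 0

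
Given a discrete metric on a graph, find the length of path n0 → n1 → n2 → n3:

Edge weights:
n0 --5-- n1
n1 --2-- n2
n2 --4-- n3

Arc length = 5 + 2 + 4 = 11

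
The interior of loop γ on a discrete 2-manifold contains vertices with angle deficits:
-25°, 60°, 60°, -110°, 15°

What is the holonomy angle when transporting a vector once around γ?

Holonomy = total enclosed curvature = (-25°) + 60° + 60° + (-110°) + 15° = 0°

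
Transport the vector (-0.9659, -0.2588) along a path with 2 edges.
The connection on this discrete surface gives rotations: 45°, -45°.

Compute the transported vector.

Total rotation: 45° + (-45°) = 0°. Final vector: (-0.9659, -0.2588)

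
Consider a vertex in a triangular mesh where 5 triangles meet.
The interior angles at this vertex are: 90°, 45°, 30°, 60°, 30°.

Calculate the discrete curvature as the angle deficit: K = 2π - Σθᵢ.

Sum of angles = 255°. K = 360° - 255° = 105° = 7π/12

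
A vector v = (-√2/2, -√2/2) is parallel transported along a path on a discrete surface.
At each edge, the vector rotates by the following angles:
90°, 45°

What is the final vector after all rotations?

Total rotation: 90° + 45° = 135°. Final vector: (1, 0)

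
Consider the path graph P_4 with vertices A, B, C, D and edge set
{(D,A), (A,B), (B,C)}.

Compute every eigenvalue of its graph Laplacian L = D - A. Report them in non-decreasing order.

The path graph P_n has Laplacian eigenvalues λ_k = 2 − 2cos(kπ/n), k = 0, 1, …, n−1. Here n = 4:
k=0: 2 − 2cos(0) = 0.0; k=1: 2 − 2cos(π/4) = 0.5858; k=2: 2 − 2cos(π/2) = 2.0; k=3: 2 − 2cos(3π/4) = 3.4142.
Laplacian eigenvalues (increasing order): [0.0, 0.5858, 2.0, 3.4142]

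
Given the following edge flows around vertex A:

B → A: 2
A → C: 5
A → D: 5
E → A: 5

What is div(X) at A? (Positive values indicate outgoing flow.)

Divergence = sum of outgoing flows = (-2) + 5 + 5 + (-5) = 3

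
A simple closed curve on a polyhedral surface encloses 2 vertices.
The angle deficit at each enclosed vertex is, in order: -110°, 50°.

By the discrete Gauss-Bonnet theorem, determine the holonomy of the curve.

Holonomy = total enclosed curvature = (-110°) + 50° = -60°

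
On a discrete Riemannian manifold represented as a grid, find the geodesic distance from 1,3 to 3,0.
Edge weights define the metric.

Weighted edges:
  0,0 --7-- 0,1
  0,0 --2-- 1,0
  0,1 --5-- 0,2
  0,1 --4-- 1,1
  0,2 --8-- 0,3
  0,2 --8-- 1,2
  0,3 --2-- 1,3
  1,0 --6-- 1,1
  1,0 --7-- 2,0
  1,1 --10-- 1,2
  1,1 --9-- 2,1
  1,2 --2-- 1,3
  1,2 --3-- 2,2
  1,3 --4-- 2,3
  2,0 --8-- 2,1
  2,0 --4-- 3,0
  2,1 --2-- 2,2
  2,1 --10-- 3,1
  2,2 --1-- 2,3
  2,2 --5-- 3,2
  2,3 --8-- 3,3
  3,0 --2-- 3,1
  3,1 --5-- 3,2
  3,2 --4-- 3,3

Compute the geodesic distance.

Shortest path: 1,3 → 1,2 → 2,2 → 3,2 → 3,1 → 3,0, total weight = 17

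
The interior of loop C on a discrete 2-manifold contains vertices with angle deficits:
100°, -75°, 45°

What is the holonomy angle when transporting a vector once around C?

Holonomy = total enclosed curvature = 100° + (-75°) + 45° = 70°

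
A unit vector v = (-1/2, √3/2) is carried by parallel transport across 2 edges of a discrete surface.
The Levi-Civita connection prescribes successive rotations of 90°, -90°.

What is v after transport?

Total rotation: 90° + (-90°) = 0°. Final vector: (-0.5000, 0.8660)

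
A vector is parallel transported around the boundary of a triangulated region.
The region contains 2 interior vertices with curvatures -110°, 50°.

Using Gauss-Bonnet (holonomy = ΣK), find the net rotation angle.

Holonomy = total enclosed curvature = (-110°) + 50° = -60°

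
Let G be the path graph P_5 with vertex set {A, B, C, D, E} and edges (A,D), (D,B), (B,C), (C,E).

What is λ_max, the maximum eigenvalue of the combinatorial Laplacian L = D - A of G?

The path graph P_n has Laplacian eigenvalues λ_k = 2 − 2cos(kπ/n), k = 0, 1, …, n−1. Here n = 5:
k=0: 2 − 2cos(0) = 0.0; k=1: 2 − 2cos(π/5) = 0.382; k=2: 2 − 2cos(2π/5) = 1.382; k=3: 2 − 2cos(3π/5) = 2.618; k=4: 2 − 2cos(4π/5) = 3.618.
Laplacian eigenvalues: [0.0, 0.382, 1.382, 2.618, 3.618]. Largest eigenvalue (spectral radius) = 3.618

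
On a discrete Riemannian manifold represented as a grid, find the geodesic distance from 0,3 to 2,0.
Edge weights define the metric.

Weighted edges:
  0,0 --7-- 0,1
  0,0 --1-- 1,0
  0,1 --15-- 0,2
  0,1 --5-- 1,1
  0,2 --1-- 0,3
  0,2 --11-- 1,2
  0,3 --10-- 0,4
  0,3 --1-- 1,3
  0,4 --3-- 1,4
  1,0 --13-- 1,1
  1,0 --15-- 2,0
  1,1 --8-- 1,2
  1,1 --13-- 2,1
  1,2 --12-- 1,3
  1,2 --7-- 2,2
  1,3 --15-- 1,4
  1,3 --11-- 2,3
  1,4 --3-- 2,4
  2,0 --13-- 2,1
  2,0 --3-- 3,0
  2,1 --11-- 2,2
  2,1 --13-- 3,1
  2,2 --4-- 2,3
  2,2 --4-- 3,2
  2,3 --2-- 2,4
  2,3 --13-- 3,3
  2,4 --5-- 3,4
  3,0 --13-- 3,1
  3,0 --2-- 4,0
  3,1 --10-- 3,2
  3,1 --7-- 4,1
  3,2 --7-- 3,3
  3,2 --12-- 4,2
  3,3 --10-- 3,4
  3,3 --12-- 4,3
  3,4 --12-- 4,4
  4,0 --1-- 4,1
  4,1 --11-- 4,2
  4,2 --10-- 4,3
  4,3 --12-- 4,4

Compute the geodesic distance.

Shortest path: 0,3 → 0,2 → 0,1 → 0,0 → 1,0 → 2,0, total weight = 39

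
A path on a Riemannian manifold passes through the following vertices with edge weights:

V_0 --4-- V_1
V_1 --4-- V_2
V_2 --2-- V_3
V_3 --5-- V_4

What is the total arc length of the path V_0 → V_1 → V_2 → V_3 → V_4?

Arc length = 4 + 4 + 2 + 5 = 15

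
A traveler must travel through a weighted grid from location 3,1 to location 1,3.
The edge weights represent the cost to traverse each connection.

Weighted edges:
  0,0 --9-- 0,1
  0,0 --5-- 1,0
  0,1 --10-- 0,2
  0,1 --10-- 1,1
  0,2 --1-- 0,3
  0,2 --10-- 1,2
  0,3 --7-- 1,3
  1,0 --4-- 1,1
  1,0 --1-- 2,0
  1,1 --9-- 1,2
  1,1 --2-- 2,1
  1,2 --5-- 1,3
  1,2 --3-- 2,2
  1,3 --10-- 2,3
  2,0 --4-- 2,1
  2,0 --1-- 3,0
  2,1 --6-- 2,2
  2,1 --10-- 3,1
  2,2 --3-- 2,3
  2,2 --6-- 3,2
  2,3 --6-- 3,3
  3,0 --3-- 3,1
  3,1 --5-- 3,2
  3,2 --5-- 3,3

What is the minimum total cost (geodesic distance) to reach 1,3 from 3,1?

Shortest path: 3,1 → 3,2 → 2,2 → 1,2 → 1,3, total weight = 19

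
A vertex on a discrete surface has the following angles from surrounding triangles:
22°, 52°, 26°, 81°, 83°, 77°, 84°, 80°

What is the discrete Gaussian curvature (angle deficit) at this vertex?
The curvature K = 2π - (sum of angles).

Sum of angles = 505°. K = 360° - 505° = -145° = -29π/36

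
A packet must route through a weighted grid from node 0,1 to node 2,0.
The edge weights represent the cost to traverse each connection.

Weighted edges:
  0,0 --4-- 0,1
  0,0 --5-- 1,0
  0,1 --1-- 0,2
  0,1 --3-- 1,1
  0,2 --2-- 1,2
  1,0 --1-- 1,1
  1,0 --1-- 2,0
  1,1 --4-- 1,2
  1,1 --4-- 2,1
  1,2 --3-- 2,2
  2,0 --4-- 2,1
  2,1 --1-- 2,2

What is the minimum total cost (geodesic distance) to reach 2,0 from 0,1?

Shortest path: 0,1 → 1,1 → 1,0 → 2,0, total weight = 5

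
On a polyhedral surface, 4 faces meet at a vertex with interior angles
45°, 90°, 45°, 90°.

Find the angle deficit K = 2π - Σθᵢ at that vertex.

Sum of angles = 270°. K = 360° - 270° = 90°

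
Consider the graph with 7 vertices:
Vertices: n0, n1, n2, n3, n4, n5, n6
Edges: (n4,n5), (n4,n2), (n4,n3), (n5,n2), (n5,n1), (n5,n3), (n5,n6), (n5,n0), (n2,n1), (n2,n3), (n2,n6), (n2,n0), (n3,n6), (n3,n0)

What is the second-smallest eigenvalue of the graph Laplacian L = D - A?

Degrees: deg(n0) = 3, deg(n1) = 2, deg(n2) = 6, deg(n3) = 5, deg(n4) = 3, deg(n5) = 6, deg(n6) = 3.
L = D − A with rows/columns ordered (n0, n1, n2, n3, n4, n5, n6):
  [ 3,  0, -1, -1,  0, -1,  0]
  [ 0,  2, -1,  0,  0, -1,  0]
  [-1, -1,  6, -1, -1, -1, -1]
  [-1,  0, -1,  5, -1, -1, -1]
  [ 0,  0, -1, -1,  3, -1,  0]
  [-1, -1, -1, -1, -1,  6, -1]
  [ 0,  0, -1, -1,  0, -1,  3]
Characteristic polynomial: det(λI − L) = λ(λ − 2)(λ − 3)²(λ − 6)(λ − 7)².
Roots: λ = 0; (λ − 2) = 0 ⇒ λ = 2; (λ − 3) = 0 ⇒ λ = 3 (multiplicity 2); (λ − 6) = 0 ⇒ λ = 6; (λ − 7) = 0 ⇒ λ = 7 (multiplicity 2).
(Check: the roots sum (with multiplicity) to 28, matching trace L = Σdeg = 2·14 = 28.)
Laplacian eigenvalues: [0.0, 2.0, 3.0, 3.0, 6.0, 7.0, 7.0]. Algebraic connectivity (smallest non-zero eigenvalue) = 2.0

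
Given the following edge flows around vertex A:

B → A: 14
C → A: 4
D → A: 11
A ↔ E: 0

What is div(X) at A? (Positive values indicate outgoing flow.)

Divergence = sum of outgoing flows = (-14) + (-4) + (-11) + 0 = -29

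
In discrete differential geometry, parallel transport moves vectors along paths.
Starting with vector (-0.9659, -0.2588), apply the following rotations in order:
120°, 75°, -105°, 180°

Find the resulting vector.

Total rotation: 120° + 75° + (-105°) + 180° = 270° ≡ -90° (mod 360°). Final vector: (-0.2588, 0.9659)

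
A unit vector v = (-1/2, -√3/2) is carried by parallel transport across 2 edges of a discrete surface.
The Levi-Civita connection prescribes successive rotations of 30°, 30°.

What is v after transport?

Total rotation: 30° + 30° = 60°. Final vector: (0.5000, -0.8660)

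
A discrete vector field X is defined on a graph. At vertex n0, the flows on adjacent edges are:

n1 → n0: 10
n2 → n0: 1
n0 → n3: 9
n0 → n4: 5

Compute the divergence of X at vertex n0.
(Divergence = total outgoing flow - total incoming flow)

Divergence = sum of outgoing flows = (-10) + (-1) + 9 + 5 = 3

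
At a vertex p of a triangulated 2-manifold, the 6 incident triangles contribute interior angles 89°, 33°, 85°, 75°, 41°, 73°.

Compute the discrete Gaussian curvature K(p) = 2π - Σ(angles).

Sum of angles = 396°. K = 360° - 396° = -36° = -π/5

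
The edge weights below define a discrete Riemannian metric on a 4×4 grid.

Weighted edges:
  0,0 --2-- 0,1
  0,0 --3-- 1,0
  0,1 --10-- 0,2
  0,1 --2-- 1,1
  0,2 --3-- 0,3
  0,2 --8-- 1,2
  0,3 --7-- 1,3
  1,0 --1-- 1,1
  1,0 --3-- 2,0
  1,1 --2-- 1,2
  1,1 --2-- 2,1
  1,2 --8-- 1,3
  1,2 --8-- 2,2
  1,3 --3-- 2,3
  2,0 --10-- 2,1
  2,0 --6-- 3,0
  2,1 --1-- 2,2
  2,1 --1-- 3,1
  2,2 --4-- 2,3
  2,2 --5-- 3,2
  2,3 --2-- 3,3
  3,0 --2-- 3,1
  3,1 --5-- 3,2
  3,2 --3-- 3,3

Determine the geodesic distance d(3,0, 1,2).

Shortest path: 3,0 → 3,1 → 2,1 → 1,1 → 1,2, total weight = 7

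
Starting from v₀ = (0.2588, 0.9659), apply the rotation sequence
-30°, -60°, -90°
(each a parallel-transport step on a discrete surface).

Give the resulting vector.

Total rotation: (-30°) + (-60°) + (-90°) = -180° ≡ 180° (mod 360°). Final vector: (-0.2588, -0.9659)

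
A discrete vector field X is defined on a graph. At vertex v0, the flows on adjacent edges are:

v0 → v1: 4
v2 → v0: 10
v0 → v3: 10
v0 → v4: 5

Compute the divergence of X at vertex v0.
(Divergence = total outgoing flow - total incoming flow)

Divergence = sum of outgoing flows = 4 + (-10) + 10 + 5 = 9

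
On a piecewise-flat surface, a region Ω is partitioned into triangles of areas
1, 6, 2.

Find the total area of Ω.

1 + 6 + 2 = 9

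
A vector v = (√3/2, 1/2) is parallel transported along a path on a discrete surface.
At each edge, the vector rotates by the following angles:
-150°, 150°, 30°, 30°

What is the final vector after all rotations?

Total rotation: (-150°) + 150° + 30° + 30° = 60°. Final vector: (0, 1)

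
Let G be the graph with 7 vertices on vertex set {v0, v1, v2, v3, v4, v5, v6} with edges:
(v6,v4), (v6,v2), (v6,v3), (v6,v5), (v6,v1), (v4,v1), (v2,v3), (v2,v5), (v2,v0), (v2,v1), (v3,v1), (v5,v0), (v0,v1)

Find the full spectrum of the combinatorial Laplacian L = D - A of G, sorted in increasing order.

Degrees: deg(v0) = 3, deg(v1) = 5, deg(v2) = 5, deg(v3) = 3, deg(v4) = 2, deg(v5) = 3, deg(v6) = 5.
L = D − A with rows/columns ordered (v0, v1, v2, v3, v4, v5, v6):
  [ 3, -1, -1,  0,  0, -1,  0]
  [-1,  5, -1, -1, -1,  0, -1]
  [-1, -1,  5, -1,  0, -1, -1]
  [ 0, -1, -1,  3,  0,  0, -1]
  [ 0, -1,  0,  0,  2,  0, -1]
  [-1,  0, -1,  0,  0,  3, -1]
  [ 0, -1, -1, -1, -1, -1,  5]
Characteristic polynomial: det(λI − L) = λ(λ² − 8λ + 11)(λ² − 8λ + 14)(λ² − 10λ + 23).
Roots: λ = 0; (λ² − 8λ + 11) = 0 ⇒ λ = 4 ± √5 ≈ 1.7639, 6.2361; (λ² − 8λ + 14) = 0 ⇒ λ = 4 ± √2 ≈ 2.5858, 5.4142; (λ² − 10λ + 23) = 0 ⇒ λ = 5 ± √2 ≈ 3.5858, 6.4142.
(Check: the roots sum (with multiplicity) to 26, matching trace L = Σdeg = 2·13 = 26.)
Laplacian eigenvalues (increasing order): [0.0, 1.7639, 2.5858, 3.5858, 5.4142, 6.2361, 6.4142]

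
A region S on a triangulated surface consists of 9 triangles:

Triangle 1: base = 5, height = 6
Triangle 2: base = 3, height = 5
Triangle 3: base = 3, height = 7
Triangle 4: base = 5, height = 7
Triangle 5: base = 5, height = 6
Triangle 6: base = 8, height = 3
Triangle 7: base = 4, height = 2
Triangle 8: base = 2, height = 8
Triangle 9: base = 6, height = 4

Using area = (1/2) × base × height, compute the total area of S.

(1/2)×5×6 + (1/2)×3×5 + (1/2)×3×7 + (1/2)×5×7 + (1/2)×5×6 + (1/2)×8×3 + (1/2)×4×2 + (1/2)×2×8 + (1/2)×6×4 = 101.5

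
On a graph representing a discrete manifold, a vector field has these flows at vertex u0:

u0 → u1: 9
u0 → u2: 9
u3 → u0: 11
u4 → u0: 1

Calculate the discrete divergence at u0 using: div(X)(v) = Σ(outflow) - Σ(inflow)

Divergence = sum of outgoing flows = 9 + 9 + (-11) + (-1) = 6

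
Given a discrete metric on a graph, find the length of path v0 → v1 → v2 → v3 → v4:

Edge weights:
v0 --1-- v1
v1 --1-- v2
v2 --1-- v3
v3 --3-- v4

Arc length = 1 + 1 + 1 + 3 = 6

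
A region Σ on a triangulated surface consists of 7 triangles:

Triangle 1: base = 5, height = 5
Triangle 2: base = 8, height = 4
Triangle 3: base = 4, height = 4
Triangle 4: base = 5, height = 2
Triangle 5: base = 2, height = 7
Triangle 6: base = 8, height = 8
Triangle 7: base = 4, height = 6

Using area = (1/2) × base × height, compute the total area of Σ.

(1/2)×5×5 + (1/2)×8×4 + (1/2)×4×4 + (1/2)×5×2 + (1/2)×2×7 + (1/2)×8×8 + (1/2)×4×6 = 92.5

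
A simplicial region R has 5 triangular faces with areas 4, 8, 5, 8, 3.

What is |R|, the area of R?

4 + 8 + 5 + 8 + 3 = 28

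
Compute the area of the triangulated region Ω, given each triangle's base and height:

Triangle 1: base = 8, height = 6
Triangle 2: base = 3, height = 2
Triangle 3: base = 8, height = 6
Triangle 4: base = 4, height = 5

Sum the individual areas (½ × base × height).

(1/2)×8×6 + (1/2)×3×2 + (1/2)×8×6 + (1/2)×4×5 = 61.0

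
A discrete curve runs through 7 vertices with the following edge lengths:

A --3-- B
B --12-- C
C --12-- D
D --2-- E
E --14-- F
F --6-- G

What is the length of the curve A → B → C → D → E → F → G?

Arc length = 3 + 12 + 12 + 2 + 14 + 6 = 49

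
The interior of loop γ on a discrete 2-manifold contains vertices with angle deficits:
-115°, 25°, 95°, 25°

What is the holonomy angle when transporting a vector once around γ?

Holonomy = total enclosed curvature = (-115°) + 25° + 95° + 25° = 30°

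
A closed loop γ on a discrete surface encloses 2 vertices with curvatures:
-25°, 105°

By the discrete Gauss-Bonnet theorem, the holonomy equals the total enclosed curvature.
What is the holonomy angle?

Holonomy = total enclosed curvature = (-25°) + 105° = 80°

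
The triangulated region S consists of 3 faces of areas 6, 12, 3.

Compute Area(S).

6 + 12 + 3 = 21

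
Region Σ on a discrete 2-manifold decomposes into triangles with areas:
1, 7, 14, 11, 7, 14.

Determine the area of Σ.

1 + 7 + 14 + 11 + 7 + 14 = 54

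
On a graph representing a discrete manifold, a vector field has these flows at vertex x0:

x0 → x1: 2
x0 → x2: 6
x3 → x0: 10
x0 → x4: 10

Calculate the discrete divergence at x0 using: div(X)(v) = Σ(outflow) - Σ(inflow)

Divergence = sum of outgoing flows = 2 + 6 + (-10) + 10 = 8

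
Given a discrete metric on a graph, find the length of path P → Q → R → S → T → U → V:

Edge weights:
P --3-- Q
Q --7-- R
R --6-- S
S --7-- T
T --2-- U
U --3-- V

Arc length = 3 + 7 + 6 + 7 + 2 + 3 = 28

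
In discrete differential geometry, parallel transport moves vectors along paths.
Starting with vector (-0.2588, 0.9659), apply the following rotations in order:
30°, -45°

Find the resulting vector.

Total rotation: 30° + (-45°) = -15°. Final vector: (0, 1)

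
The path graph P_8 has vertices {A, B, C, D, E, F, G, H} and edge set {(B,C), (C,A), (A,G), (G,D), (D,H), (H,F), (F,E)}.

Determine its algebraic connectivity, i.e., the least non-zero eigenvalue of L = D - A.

The path graph P_n has Laplacian eigenvalues λ_k = 2 − 2cos(kπ/n), k = 0, 1, …, n−1. Here n = 8:
k=0: 2 − 2cos(0) = 0.0; k=1: 2 − 2cos(π/8) = 0.1522; k=2: 2 − 2cos(π/4) = 0.5858; k=3: 2 − 2cos(3π/8) = 1.2346; k=4: 2 − 2cos(π/2) = 2.0; k=5: 2 − 2cos(5π/8) = 2.7654; k=6: 2 − 2cos(3π/4) = 3.4142; k=7: 2 − 2cos(7π/8) = 3.8478.
Laplacian eigenvalues: [0.0, 0.1522, 0.5858, 1.2346, 2.0, 2.7654, 3.4142, 3.8478]. Algebraic connectivity (smallest non-zero eigenvalue) = 0.1522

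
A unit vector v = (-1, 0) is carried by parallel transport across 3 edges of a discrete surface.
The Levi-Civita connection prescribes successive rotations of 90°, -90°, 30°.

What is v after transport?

Total rotation: 90° + (-90°) + 30° = 30°. Final vector: (-0.8660, -0.5000)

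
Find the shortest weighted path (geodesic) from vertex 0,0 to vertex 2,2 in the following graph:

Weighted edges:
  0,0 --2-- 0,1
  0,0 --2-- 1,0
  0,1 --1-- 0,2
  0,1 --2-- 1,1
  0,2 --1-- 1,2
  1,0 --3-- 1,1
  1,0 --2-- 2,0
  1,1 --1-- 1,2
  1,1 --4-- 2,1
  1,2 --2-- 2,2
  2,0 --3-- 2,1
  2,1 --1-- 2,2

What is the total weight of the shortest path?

Shortest path: 0,0 → 0,1 → 0,2 → 1,2 → 2,2, total weight = 6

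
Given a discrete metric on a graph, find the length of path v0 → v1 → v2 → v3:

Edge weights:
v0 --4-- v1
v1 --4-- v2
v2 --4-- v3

Arc length = 4 + 4 + 4 = 12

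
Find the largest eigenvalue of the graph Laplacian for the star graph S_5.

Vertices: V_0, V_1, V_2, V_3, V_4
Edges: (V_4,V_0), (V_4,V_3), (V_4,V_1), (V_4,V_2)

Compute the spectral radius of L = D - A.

The star S_5 is the complete bipartite graph K_{1,4} (one hub of degree 4, 4 leaves of degree 1). The Laplacian spectrum of K_{p,q} is 0, p (multiplicity q−1), q (multiplicity p−1), p+q. With p = 1, q = 4: 0 once, 1 with multiplicity 3, and 5 once. (Check: trace L = sum of degrees = 8 = 3·1 + 5.)
Laplacian eigenvalues: [0.0, 1.0, 1.0, 1.0, 5.0]. Largest eigenvalue (spectral radius) = 5.0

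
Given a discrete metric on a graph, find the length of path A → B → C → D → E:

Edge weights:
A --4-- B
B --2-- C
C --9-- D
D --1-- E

Arc length = 4 + 2 + 9 + 1 = 16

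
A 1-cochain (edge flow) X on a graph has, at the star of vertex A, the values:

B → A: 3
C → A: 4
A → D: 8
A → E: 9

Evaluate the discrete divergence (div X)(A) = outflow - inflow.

Divergence = sum of outgoing flows = (-3) + (-4) + 8 + 9 = 10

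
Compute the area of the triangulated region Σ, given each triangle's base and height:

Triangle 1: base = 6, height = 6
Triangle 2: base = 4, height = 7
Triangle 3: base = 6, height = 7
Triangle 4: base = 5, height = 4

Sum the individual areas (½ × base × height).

(1/2)×6×6 + (1/2)×4×7 + (1/2)×6×7 + (1/2)×5×4 = 63.0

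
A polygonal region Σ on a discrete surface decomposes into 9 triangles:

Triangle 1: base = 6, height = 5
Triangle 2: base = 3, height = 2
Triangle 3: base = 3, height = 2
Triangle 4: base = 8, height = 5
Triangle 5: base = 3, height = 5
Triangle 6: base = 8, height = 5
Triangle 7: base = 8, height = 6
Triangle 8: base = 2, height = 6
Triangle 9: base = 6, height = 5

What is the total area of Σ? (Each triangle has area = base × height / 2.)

(1/2)×6×5 + (1/2)×3×2 + (1/2)×3×2 + (1/2)×8×5 + (1/2)×3×5 + (1/2)×8×5 + (1/2)×8×6 + (1/2)×2×6 + (1/2)×6×5 = 113.5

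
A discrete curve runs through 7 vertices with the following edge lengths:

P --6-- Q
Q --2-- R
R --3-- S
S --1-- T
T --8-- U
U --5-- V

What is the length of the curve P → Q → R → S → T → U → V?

Arc length = 6 + 2 + 3 + 1 + 8 + 5 = 25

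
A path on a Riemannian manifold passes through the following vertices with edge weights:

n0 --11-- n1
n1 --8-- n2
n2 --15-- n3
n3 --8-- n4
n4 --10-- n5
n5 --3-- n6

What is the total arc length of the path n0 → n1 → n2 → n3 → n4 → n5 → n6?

Arc length = 11 + 8 + 15 + 8 + 10 + 3 = 55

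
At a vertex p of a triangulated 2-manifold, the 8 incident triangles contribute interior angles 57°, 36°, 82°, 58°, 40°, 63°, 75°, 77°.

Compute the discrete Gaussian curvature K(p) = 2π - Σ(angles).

Sum of angles = 488°. K = 360° - 488° = -128° = -32π/45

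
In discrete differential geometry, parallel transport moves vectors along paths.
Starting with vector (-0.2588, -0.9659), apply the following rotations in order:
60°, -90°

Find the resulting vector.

Total rotation: 60° + (-90°) = -30°. Final vector: (-0.7071, -0.7071)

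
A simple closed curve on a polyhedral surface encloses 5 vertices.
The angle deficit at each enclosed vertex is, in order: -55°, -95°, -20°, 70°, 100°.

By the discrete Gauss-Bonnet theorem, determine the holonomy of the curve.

Holonomy = total enclosed curvature = (-55°) + (-95°) + (-20°) + 70° + 100° = 0°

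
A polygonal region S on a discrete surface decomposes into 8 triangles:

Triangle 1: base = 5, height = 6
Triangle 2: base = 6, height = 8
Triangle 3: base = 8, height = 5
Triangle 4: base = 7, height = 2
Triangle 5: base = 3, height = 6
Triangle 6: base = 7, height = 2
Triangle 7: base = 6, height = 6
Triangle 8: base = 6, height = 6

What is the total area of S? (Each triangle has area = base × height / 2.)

(1/2)×5×6 + (1/2)×6×8 + (1/2)×8×5 + (1/2)×7×2 + (1/2)×3×6 + (1/2)×7×2 + (1/2)×6×6 + (1/2)×6×6 = 118.0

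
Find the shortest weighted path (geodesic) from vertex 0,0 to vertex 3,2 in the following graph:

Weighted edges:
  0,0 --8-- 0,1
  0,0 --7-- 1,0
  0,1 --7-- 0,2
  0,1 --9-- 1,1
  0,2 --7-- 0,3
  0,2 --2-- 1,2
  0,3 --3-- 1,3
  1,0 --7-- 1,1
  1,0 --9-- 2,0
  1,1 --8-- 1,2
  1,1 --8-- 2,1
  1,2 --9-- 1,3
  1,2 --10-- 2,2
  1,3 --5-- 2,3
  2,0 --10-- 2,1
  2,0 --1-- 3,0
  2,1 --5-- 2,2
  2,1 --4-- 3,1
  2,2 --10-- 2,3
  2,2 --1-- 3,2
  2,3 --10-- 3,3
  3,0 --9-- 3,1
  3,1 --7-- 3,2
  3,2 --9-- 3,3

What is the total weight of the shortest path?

Shortest path: 0,0 → 0,1 → 0,2 → 1,2 → 2,2 → 3,2, total weight = 28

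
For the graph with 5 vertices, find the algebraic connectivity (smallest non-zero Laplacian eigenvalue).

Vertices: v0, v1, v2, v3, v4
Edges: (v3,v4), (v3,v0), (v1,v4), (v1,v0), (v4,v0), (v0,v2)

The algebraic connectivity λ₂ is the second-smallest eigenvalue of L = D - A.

Degrees: deg(v0) = 4, deg(v1) = 2, deg(v2) = 1, deg(v3) = 2, deg(v4) = 3.
L = D − A with rows/columns ordered (v0, v1, v2, v3, v4):
  [ 4, -1, -1, -1, -1]
  [-1,  2,  0,  0, -1]
  [-1,  0,  1,  0,  0]
  [-1,  0,  0,  2, -1]
  [-1, -1,  0, -1,  3]
Characteristic polynomial: det(λI − L) = λ(λ − 1)(λ − 2)(λ − 4)(λ − 5).
Roots: λ = 0; (λ − 1) = 0 ⇒ λ = 1; (λ − 2) = 0 ⇒ λ = 2; (λ − 4) = 0 ⇒ λ = 4; (λ − 5) = 0 ⇒ λ = 5.
(Check: the roots sum (with multiplicity) to 12, matching trace L = Σdeg = 2·6 = 12.)
Laplacian eigenvalues: [0.0, 1.0, 2.0, 4.0, 5.0]. Algebraic connectivity (smallest non-zero eigenvalue) = 1.0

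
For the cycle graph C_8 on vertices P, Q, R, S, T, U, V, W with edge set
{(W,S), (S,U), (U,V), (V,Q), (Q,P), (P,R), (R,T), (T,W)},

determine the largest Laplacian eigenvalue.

The cycle graph C_n has Laplacian eigenvalues λ_k = 2 − 2cos(2πk/n), k = 0, 1, …, n−1. Here n = 8:
k=0: 2 − 2cos(0) = 0.0; k=1: 2 − 2cos(π/4) = 0.5858; k=2: 2 − 2cos(π/2) = 2.0; k=3: 2 − 2cos(3π/4) = 3.4142; k=4: 2 − 2cos(π) = 4.0; k=5: 2 − 2cos(5π/4) = 3.4142; k=6: 2 − 2cos(3π/2) = 2.0; k=7: 2 − 2cos(7π/4) = 0.5858.
Laplacian eigenvalues: [0.0, 0.5858, 0.5858, 2.0, 2.0, 3.4142, 3.4142, 4.0]. Largest eigenvalue (spectral radius) = 4.0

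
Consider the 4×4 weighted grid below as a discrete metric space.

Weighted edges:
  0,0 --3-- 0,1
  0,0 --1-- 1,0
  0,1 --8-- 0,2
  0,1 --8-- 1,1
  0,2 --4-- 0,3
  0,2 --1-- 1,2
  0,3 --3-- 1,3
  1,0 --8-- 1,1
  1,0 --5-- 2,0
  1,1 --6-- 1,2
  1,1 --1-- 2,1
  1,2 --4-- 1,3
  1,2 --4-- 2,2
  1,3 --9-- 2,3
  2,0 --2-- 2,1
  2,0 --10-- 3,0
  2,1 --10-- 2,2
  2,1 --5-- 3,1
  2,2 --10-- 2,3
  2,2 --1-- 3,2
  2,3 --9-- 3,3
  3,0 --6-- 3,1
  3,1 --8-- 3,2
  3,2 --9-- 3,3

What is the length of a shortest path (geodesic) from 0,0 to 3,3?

Shortest path: 0,0 → 0,1 → 0,2 → 1,2 → 2,2 → 3,2 → 3,3, total weight = 26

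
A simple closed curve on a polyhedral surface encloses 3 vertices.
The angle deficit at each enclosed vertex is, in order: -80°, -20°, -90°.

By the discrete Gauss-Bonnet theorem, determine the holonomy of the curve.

Holonomy = total enclosed curvature = (-80°) + (-20°) + (-90°) = -190°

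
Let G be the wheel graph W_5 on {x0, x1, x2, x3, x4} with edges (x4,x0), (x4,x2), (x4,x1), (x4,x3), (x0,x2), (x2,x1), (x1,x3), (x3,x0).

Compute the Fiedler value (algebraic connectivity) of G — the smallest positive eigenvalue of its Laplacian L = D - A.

The wheel W_5 is the join K_1 ∨ C_4 (a hub joined to every vertex of a cycle of length 4). For a join G ∨ H (G on p vertices, H on q vertices) the Laplacian spectrum is 0, p+q, the eigenvalues of L(G) other than one 0 each shifted by +q, and the eigenvalues of L(H) other than one 0 each shifted by +p. With G = K_1 (p = 1, nothing left after dropping its 0) and H = C_4 (q = 4, eigenvalues 2 − 2cos(2πk/4), k = 0, …, 3; drop k = 0), the spectrum of W_5 is 0, 5, and 1 + (2 − 2cos(2πk/4)) = 3 − 2cos(2πk/4) for k = 1, …, 3:
k=1: 3 − 2cos(π/2) = 3.0; k=2: 3 − 2cos(π) = 5.0; k=3: 3 − 2cos(3π/2) = 3.0.
Laplacian eigenvalues: [0.0, 3.0, 3.0, 5.0, 5.0]. Algebraic connectivity (smallest non-zero eigenvalue) = 3.0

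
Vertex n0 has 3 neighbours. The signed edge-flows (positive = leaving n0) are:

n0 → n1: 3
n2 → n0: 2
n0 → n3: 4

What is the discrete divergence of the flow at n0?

Divergence = sum of outgoing flows = 3 + (-2) + 4 = 5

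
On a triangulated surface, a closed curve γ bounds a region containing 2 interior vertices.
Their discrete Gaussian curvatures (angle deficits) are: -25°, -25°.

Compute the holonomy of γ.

Holonomy = total enclosed curvature = (-25°) + (-25°) = -50°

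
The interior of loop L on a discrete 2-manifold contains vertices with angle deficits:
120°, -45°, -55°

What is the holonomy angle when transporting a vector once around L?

Holonomy = total enclosed curvature = 120° + (-45°) + (-55°) = 20°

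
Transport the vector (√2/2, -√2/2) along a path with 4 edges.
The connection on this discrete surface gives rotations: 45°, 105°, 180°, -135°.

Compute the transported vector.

Total rotation: 45° + 105° + 180° + (-135°) = 195° ≡ -165° (mod 360°). Final vector: (-0.8660, 0.5000)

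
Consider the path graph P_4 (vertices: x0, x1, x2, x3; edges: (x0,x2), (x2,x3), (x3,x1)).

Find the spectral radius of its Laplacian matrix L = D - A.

The path graph P_n has Laplacian eigenvalues λ_k = 2 − 2cos(kπ/n), k = 0, 1, …, n−1. Here n = 4:
k=0: 2 − 2cos(0) = 0.0; k=1: 2 − 2cos(π/4) = 0.5858; k=2: 2 − 2cos(π/2) = 2.0; k=3: 2 − 2cos(3π/4) = 3.4142.
Laplacian eigenvalues: [0.0, 0.5858, 2.0, 3.4142]. Largest eigenvalue (spectral radius) = 3.4142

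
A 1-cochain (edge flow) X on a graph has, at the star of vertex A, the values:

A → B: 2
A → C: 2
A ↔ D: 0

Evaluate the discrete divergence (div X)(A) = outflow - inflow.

Divergence = sum of outgoing flows = 2 + 2 + 0 = 4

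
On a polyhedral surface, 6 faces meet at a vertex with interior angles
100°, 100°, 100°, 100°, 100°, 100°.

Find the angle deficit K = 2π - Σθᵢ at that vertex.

Sum of angles = 600°. K = 360° - 600° = -240° = -4π/3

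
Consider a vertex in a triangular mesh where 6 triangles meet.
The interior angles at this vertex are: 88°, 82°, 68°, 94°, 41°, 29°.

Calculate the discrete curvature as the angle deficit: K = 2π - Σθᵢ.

Sum of angles = 402°. K = 360° - 402° = -42° = -7π/30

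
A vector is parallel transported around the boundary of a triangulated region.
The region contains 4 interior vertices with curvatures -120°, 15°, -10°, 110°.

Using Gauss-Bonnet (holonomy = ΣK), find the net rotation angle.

Holonomy = total enclosed curvature = (-120°) + 15° + (-10°) + 110° = -5°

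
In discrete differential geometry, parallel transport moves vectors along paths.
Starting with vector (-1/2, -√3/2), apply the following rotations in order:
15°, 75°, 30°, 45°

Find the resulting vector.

Total rotation: 15° + 75° + 30° + 45° = 165°. Final vector: (0.7071, 0.7071)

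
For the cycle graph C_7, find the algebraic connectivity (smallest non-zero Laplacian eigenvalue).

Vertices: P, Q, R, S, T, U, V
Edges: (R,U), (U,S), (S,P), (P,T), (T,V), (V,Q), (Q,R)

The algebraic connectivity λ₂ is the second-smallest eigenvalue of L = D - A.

The cycle graph C_n has Laplacian eigenvalues λ_k = 2 − 2cos(2πk/n), k = 0, 1, …, n−1. Here n = 7:
k=0: 2 − 2cos(0) = 0.0; k=1: 2 − 2cos(2π/7) = 0.753; k=2: 2 − 2cos(4π/7) = 2.445; k=3: 2 − 2cos(6π/7) = 3.8019; k=4: 2 − 2cos(8π/7) = 3.8019; k=5: 2 − 2cos(10π/7) = 2.445; k=6: 2 − 2cos(12π/7) = 0.753.
Laplacian eigenvalues: [0.0, 0.753, 0.753, 2.445, 2.445, 3.8019, 3.8019]. Algebraic connectivity (smallest non-zero eigenvalue) = 0.753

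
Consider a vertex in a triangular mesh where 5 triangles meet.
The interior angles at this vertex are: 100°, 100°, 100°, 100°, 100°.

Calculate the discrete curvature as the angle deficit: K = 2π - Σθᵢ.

Sum of angles = 500°. K = 360° - 500° = -140°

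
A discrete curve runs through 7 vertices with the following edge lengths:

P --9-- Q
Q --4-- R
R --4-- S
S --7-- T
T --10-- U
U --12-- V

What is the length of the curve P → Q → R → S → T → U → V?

Arc length = 9 + 4 + 4 + 7 + 10 + 12 = 46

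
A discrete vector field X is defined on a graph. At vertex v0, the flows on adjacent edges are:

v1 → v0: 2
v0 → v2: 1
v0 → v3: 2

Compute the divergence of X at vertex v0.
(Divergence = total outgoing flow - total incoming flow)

Divergence = sum of outgoing flows = (-2) + 1 + 2 = 1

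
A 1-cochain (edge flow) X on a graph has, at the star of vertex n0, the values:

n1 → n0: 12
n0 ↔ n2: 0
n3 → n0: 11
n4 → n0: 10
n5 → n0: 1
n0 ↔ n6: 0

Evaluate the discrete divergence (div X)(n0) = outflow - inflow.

Divergence = sum of outgoing flows = (-12) + 0 + (-11) + (-10) + (-1) + 0 = -34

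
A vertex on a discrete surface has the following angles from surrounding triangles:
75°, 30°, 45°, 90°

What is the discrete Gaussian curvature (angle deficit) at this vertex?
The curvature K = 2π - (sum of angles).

Sum of angles = 240°. K = 360° - 240° = 120°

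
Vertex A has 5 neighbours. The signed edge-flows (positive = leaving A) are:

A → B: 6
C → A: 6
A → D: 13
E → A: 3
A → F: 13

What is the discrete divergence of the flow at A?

Divergence = sum of outgoing flows = 6 + (-6) + 13 + (-3) + 13 = 23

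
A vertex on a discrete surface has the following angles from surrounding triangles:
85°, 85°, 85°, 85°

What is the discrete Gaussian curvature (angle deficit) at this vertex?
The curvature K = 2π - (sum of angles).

Sum of angles = 340°. K = 360° - 340° = 20° = π/9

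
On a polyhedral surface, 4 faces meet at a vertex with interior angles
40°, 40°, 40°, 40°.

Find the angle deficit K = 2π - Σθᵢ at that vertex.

Sum of angles = 160°. K = 360° - 160° = 200° = 10π/9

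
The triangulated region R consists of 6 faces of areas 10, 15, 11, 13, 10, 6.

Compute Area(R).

10 + 15 + 11 + 13 + 10 + 6 = 65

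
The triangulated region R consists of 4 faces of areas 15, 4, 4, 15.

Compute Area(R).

15 + 4 + 4 + 15 = 38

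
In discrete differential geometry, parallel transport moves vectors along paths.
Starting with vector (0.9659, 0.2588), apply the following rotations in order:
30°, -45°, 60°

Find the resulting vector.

Total rotation: 30° + (-45°) + 60° = 45°. Final vector: (0.5000, 0.8660)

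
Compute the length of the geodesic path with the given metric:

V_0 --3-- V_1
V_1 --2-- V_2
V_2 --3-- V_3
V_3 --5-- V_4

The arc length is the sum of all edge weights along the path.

Arc length = 3 + 2 + 3 + 5 = 13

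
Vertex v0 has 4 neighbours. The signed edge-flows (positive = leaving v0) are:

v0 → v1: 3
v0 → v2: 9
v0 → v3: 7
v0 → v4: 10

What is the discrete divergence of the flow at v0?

Divergence = sum of outgoing flows = 3 + 9 + 7 + 10 = 29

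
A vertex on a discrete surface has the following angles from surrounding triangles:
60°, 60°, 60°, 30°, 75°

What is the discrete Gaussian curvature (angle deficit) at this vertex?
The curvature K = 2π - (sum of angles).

Sum of angles = 285°. K = 360° - 285° = 75° = 5π/12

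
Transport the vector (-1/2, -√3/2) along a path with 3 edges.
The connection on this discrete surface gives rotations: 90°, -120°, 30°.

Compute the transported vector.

Total rotation: 90° + (-120°) + 30° = 0°. Final vector: (-0.5000, -0.8660)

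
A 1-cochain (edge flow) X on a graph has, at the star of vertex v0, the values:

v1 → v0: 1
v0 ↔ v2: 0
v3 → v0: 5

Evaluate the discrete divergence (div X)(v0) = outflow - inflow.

Divergence = sum of outgoing flows = (-1) + 0 + (-5) = -6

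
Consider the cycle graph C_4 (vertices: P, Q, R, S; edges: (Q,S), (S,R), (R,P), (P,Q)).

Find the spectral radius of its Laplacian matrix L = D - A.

The cycle graph C_n has Laplacian eigenvalues λ_k = 2 − 2cos(2πk/n), k = 0, 1, …, n−1. Here n = 4:
k=0: 2 − 2cos(0) = 0.0; k=1: 2 − 2cos(π/2) = 2.0; k=2: 2 − 2cos(π) = 4.0; k=3: 2 − 2cos(3π/2) = 2.0.
Laplacian eigenvalues: [0.0, 2.0, 2.0, 4.0]. Largest eigenvalue (spectral radius) = 4.0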